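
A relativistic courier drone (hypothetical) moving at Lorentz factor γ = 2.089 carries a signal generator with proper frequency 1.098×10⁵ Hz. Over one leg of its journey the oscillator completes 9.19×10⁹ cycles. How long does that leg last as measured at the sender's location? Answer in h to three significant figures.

γ = 2.089
Proper time for N cycles: τ = N/f = 9.19×10⁹/(1.098×10⁵) = 8.370×10⁴ s = 23.25 h.
Lab-frame duration Δt = γτ = 2.089 × 23.25 = 48.57 h.

Δt = 48.6 h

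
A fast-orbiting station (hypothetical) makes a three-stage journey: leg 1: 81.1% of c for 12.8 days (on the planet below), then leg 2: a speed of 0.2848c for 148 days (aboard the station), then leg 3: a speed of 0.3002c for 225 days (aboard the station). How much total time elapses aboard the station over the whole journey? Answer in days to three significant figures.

τ = 380 days

Leg 1: β = 0.811; γ = 1/√(1 − 0.811²) = 1/√0.3423 = 1.709; τ_1 = 12.8/1.709 = 7.489 days.
Leg 2: 148 days is already measured aboard the station.
Leg 3: 225 days is already measured aboard the station.
Total: 7.489 + 148.0 + 225.0 days.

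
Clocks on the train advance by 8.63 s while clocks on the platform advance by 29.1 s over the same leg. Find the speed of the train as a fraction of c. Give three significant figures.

The proper time is measured on the train (both events occur at the train's location); Δt is measured on the platform. γ = Δt/τ = 29.1/8.63 = 3.372.
β = √(1 − 1/γ²) = √(1 − 0.08795) = √0.9121

β = 0.955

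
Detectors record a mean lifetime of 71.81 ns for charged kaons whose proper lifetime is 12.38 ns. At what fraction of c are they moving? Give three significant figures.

β = 0.985

γ = Δt/τ₀ = 71.81/12.38 = 5.800
β = √(1 − 1/γ²) = √(1 − 0.02972) = √0.9703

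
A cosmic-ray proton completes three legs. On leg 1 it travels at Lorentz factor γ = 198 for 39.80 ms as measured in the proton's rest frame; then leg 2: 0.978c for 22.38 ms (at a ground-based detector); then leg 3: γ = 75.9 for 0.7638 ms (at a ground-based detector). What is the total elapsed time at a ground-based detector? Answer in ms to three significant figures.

Leg 1: γ = 198; Δt_1 = 198.0 × 39.80 = 7880 ms.
Leg 2: 22.38 ms is already measured at a ground-based detector.
Leg 3: 0.7638 ms is already measured at a ground-based detector.
Total: 7880 + 22.38 + 0.7638 ms.

Δt = 7900 ms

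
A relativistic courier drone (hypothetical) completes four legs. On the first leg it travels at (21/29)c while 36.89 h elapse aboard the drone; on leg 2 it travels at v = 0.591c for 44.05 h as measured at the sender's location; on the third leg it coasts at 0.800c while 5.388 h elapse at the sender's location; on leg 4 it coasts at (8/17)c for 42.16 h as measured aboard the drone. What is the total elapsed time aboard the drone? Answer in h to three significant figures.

τ = 118 h

Leg 1: 36.89 h is already measured aboard the drone.
Leg 2: γ = 1/√(1 − 0.591²) = 1/√0.6507 = 1.240; τ_2 = 44.05/1.240 = 35.53 h.
Leg 3: γ = 1/√(1 − 0.800²) = 5/3 ≈ 1.667; τ_3 = 5.388/1.667 = 3.233 h.
Leg 4: 42.16 h is already measured aboard the drone.
Total: 36.89 + 35.53 + 3.233 + 42.16 h.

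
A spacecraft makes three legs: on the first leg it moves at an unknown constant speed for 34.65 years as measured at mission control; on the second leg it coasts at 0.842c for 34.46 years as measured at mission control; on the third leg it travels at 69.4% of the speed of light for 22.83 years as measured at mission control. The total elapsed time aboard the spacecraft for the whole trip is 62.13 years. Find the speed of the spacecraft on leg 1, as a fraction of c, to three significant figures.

Leg 1: speed unknown; τ_1 = 34.65/γ_1.
Leg 2: γ = 1/√(1 − 0.842²) = 1/√0.2910 = 1.854; τ_2 = 34.46/1.854 = 18.59 years.
Leg 3: β = 0.694; γ = 1/√(1 − 0.694²) = 1/√0.5184 = 1.389; τ_3 = 22.83/1.389 = 16.44 years.
Total proper time: τ_1 + 18.59 + 16.44 = 62.13, so τ_1 = 62.13 − 35.03 = 27.10 years.
γ_1 = 34.65/27.10 = 1.278; β = √(1 − 1/γ²) = √0.3882.

β = 0.623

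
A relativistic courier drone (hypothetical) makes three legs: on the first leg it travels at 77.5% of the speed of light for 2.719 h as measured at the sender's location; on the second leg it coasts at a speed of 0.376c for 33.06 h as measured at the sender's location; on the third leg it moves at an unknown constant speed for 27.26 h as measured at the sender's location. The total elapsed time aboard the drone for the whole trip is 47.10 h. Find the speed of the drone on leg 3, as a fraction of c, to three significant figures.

Leg 1: β = 0.775; γ = 1/√(1 − 0.775²) = 1/√0.3994 = 1.582; τ_1 = 2.719/1.582 = 1.718 h.
Leg 2: γ = 1/√(1 − 0.376²) = 1/√0.8586 = 1.079; τ_2 = 33.06/1.079 = 30.63 h.
Leg 3: speed unknown; τ_3 = 27.26/γ_3.
Total proper time: 1.718 + 30.63 + τ_3 = 47.10, so τ_3 = 47.10 − 32.35 = 14.75 h.
γ_3 = 27.26/14.75 = 1.848; β = √(1 − 1/γ²) = √0.7073.

β = 0.841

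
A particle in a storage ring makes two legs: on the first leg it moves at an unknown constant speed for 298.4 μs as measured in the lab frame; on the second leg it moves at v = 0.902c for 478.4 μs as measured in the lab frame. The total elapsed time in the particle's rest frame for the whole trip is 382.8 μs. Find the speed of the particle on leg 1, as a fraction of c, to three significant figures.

Leg 1: speed unknown; τ_1 = 298.4/γ_1.
Leg 2: γ = 1/√(1 − 0.902²) = 1/√0.1864 = 2.316; τ_2 = 478.4/2.316 = 206.5 μs.
Total proper time: τ_1 + 206.5 = 382.8, so τ_1 = 382.8 − 206.5 = 176.3 μs.
γ_1 = 298.4/176.3 = 1.693; β = √(1 − 1/γ²) = √0.6511.

β = 0.807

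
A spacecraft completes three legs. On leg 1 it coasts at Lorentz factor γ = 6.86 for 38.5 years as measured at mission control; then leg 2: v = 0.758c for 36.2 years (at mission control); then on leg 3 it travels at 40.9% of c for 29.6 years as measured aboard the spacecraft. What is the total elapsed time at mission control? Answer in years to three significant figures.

Δt = 107 years

Leg 1: 38.5 years is already measured at mission control.
Leg 2: 36.2 years is already measured at mission control.
Leg 3: β = 0.409; γ = 1/√(1 − 0.409²) = 1/√0.8327 = 1.096; Δt_3 = 1.096 × 29.6 = 32.44 years.
Total: 38.50 + 36.20 + 32.44 years.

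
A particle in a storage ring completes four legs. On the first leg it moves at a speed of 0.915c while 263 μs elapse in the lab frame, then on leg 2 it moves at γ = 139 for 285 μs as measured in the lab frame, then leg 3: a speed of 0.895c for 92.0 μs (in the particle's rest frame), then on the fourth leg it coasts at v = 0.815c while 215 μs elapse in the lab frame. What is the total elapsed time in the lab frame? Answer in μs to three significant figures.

Leg 1: 263 μs is already measured in the lab frame.
Leg 2: 285 μs is already measured in the lab frame.
Leg 3: γ = 1/√(1 − 0.895²) = 1/√0.1990 = 2.242; Δt_3 = 2.242 × 92.0 = 206.2 μs.
Leg 4: 215 μs is already measured in the lab frame.
Total: 263.0 + 285.0 + 206.2 + 215.0 μs.

Δt = 969 μs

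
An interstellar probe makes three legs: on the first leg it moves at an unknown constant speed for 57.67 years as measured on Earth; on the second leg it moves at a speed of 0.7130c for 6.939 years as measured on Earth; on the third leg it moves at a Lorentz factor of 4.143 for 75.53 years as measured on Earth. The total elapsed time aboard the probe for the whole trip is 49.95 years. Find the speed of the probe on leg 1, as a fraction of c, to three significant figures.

β = 0.885

Leg 1: speed unknown; τ_1 = 57.67/γ_1.
Leg 2: γ = 1/√(1 − 0.7130²) = 1/√0.4916 = 1.426; τ_2 = 6.939/1.426 = 4.865 years.
Leg 3: γ = 4.143; τ_3 = 75.53/4.143 = 18.23 years.
Total proper time: τ_1 + 4.865 + 18.23 = 49.95, so τ_1 = 49.95 − 23.10 = 26.85 years.
γ_1 = 57.67/26.85 = 2.148; β = √(1 − 1/γ²) = √0.7832.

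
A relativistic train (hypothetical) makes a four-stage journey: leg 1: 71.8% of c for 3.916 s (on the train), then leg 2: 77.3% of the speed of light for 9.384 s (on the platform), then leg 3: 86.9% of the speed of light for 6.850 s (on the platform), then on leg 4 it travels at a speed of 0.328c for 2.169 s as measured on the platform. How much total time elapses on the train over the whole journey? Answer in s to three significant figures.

Leg 1: 3.916 s is already measured on the train.
Leg 2: β = 0.773; γ = 1/√(1 − 0.773²) = 1/√0.4025 = 1.576; τ_2 = 9.384/1.576 = 5.953 s.
Leg 3: β = 0.869; γ = 1/√(1 − 0.869²) = 1/√0.2448 = 2.021; τ_3 = 6.850/2.021 = 3.389 s.
Leg 4: γ = 1/√(1 − 0.328²) = 1/√0.8924 = 1.059; τ_4 = 2.169/1.059 = 2.049 s.
Total: 3.916 + 5.953 + 3.389 + 2.049 s.

τ = 15.3 s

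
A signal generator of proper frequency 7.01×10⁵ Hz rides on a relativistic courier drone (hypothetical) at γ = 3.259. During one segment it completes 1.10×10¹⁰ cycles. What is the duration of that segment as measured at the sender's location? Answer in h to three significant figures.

γ = 3.259
Proper time for N cycles: τ = N/f = 1.10×10¹⁰/(7.01×10⁵) = 1.569×10⁴ s = 4.359 h.
Lab-frame duration Δt = γτ = 3.259 × 4.359 = 14.21 h.

Δt = 14.2 h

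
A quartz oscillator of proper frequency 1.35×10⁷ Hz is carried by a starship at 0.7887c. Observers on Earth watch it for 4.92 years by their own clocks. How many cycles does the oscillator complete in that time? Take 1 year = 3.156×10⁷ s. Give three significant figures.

γ = 1/√(1 − 0.7887²) = 1/√0.3780 = 1.627
During 4.92 years of lab time, the oscillator's proper time advances by τ = Δt/γ = 4.92/1.627 = 3.025 years = 9.546×10⁷ s.
N = f × τ = 1.35×10⁷ × 9.546×10⁷ = 1.289×10¹⁵.

N = 1.29×10¹⁵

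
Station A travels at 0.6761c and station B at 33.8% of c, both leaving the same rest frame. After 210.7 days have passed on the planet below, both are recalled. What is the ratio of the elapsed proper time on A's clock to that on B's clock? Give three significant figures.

A: γ = 1/√(1 − 0.6761²) = 1/√0.5429 = 1.357. B: β = 0.338; γ = 1/√(1 − 0.338²) = 1/√0.8858 = 1.063.
τ_A/τ_B = γ_B/γ_A = 1.063/1.357 = 0.7829, so τ_A/τ_B = 0.7829.

τ_A/τ_B = 0.783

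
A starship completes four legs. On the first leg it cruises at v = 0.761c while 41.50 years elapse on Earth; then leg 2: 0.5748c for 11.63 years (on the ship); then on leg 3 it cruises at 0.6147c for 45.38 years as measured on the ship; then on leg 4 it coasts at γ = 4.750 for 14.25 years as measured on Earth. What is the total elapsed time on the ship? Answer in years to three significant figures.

Leg 1: γ = 1/√(1 − 0.761²) = 1/√0.4209 = 1.541; τ_1 = 41.50/1.541 = 26.92 years.
Leg 2: 11.63 years is already measured on the ship.
Leg 3: 45.38 years is already measured on the ship.
Leg 4: γ = 4.750; τ_4 = 14.25/4.750 = 3.000 years.
Total: 26.92 + 11.63 + 45.38 + 3.000 years.

τ = 86.9 years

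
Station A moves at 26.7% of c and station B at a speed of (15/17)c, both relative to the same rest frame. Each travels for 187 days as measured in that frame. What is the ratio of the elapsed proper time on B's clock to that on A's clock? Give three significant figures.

A: β = 0.267; γ = 1/√(1 − 0.267²) = 1/√0.9287 = 1.038. B: γ = 1/√(1 − (15/17)²) = 17/8 = 2.125.
τ_A/τ_B = γ_B/γ_A = 2.125/1.038 = 2.048, so τ_B/τ_A = 0.4883.

τ_B/τ_A = 0.488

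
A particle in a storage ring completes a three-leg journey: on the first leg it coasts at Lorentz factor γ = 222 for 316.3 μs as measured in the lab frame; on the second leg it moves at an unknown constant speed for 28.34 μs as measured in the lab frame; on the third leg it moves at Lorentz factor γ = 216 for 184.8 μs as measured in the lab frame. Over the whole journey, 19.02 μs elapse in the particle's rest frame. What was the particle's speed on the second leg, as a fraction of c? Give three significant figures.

β = 0.807

Leg 1: γ = 222; τ_1 = 316.3/222.0 = 1.425 μs.
Leg 2: speed unknown; τ_2 = 28.34/γ_2.
Leg 3: γ = 216; τ_3 = 184.8/216.0 = 0.8556 μs.
Total proper time: 1.425 + τ_2 + 0.8556 = 19.02, so τ_2 = 19.02 − 2.280 = 16.74 μs.
γ_2 = 28.34/16.74 = 1.693; β = √(1 − 1/γ²) = √0.6511.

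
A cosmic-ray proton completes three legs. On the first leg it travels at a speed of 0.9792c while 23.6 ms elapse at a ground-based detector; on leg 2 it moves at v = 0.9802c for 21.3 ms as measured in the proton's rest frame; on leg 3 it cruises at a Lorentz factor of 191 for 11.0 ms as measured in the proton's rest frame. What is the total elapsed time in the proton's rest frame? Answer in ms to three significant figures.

τ = 37.1 ms

Leg 1: γ = 1/√(1 − 0.9792²) = 1/√0.04117 = 4.929; τ_1 = 23.6/4.929 = 4.788 ms.
Leg 2: 21.3 ms is already measured in the proton's rest frame.
Leg 3: 11.0 ms is already measured in the proton's rest frame.
Total: 4.788 + 21.30 + 11.00 ms.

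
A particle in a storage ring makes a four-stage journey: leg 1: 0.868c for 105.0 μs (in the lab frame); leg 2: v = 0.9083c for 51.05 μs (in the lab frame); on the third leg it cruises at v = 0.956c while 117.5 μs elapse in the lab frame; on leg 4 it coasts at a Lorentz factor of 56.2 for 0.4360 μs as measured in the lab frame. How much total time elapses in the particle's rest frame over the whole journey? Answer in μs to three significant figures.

τ = 108 μs

Leg 1: γ = 1/√(1 − 0.868²) = 1/√0.2466 = 2.014; τ_1 = 105.0/2.014 = 52.14 μs.
Leg 2: γ = 1/√(1 − 0.9083²) = 1/√0.1750 = 2.391; τ_2 = 51.05/2.391 = 21.36 μs.
Leg 3: γ = 1/√(1 − 0.956²) = 1/√0.08606 = 3.409; τ_3 = 117.5/3.409 = 34.47 μs.
Leg 4: γ = 56.2; τ_4 = 0.4360/56.20 = 0.007758 μs.
Total: 52.14 + 21.36 + 34.47 + 0.007758 μs.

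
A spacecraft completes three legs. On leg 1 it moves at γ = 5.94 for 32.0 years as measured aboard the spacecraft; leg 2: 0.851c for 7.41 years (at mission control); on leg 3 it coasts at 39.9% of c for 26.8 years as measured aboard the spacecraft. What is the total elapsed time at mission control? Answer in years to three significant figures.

Δt = 227 years

Leg 1: γ = 5.94; Δt_1 = 5.940 × 32.0 = 190.1 years.
Leg 2: 7.41 years is already measured at mission control.
Leg 3: β = 0.399; γ = 1/√(1 − 0.399²) = 1/√0.8408 = 1.091; Δt_3 = 1.091 × 26.8 = 29.23 years.
Total: 190.1 + 7.410 + 29.23 years.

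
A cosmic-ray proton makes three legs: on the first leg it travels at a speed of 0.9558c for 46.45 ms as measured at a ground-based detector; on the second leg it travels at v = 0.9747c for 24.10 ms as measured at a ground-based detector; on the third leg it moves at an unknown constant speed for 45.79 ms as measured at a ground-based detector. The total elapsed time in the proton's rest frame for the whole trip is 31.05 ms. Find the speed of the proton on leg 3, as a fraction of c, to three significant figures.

β = 0.965

Leg 1: γ = 1/√(1 − 0.9558²) = 1/√0.08645 = 3.401; τ_1 = 46.45/3.401 = 13.66 ms.
Leg 2: γ = 1/√(1 − 0.9747²) = 1/√0.04996 = 4.474; τ_2 = 24.10/4.474 = 5.387 ms.
Leg 3: speed unknown; τ_3 = 45.79/γ_3.
Total proper time: 13.66 + 5.387 + τ_3 = 31.05, so τ_3 = 31.05 − 19.04 = 12.01 ms.
γ_3 = 45.79/12.01 = 3.814; β = √(1 − 1/γ²) = √0.9313.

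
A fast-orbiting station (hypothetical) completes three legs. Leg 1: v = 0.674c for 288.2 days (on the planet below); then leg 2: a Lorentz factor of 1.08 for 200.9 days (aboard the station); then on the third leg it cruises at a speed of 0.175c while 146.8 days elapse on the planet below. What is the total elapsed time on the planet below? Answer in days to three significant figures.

Leg 1: 288.2 days is already measured on the planet below.
Leg 2: γ = 1.08; Δt_2 = 1.080 × 200.9 = 217.0 days.
Leg 3: 146.8 days is already measured on the planet below.
Total: 288.2 + 217.0 + 146.8 days.

Δt = 652 days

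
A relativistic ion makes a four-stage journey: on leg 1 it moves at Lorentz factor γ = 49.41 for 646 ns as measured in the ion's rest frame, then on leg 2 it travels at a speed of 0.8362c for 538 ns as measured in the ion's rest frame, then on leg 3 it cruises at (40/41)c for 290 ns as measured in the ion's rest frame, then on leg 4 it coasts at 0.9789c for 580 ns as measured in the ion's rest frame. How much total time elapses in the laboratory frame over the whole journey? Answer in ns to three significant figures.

Leg 1: γ = 49.41; Δt_1 = 49.41 × 646 = 3.192×10⁴ ns.
Leg 2: γ = 1/√(1 − 0.8362²) = 1/√0.3008 = 1.823; Δt_2 = 1.823 × 538 = 981.0 ns.
Leg 3: γ = 1/√(1 − (40/41)²) = 41/9 ≈ 4.556; Δt_3 = 4.556 × 290 = 1321 ns.
Leg 4: γ = 1/√(1 − 0.9789²) = 1/√0.04175 = 4.894; Δt_4 = 4.894 × 580 = 2838 ns.
Total: 3.192×10⁴ + 981.0 + 1321 + 2838 ns.

Δt = 3.71×10⁴ ns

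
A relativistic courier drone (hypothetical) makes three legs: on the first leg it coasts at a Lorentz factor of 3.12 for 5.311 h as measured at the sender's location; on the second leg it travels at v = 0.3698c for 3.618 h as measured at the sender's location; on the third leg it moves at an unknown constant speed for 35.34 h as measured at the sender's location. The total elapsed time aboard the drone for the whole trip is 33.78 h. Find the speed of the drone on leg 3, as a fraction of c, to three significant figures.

Leg 1: γ = 3.12; τ_1 = 5.311/3.120 = 1.702 h.
Leg 2: γ = 1/√(1 − 0.3698²) = 1/√0.8632 = 1.076; τ_2 = 3.618/1.076 = 3.362 h.
Leg 3: speed unknown; τ_3 = 35.34/γ_3.
Total proper time: 1.702 + 3.362 + τ_3 = 33.78, so τ_3 = 33.78 − 5.064 = 28.72 h.
γ_3 = 35.34/28.72 = 1.231; β = √(1 − 1/γ²) = √0.3397.

β = 0.583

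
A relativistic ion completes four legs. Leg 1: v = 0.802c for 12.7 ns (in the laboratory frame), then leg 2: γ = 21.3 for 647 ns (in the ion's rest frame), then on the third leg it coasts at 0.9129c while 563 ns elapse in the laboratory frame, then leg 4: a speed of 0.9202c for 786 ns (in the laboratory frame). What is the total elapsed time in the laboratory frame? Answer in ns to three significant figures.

Leg 1: 12.7 ns is already measured in the laboratory frame.
Leg 2: γ = 21.3; Δt_2 = 21.30 × 647 = 1.378×10⁴ ns.
Leg 3: 563 ns is already measured in the laboratory frame.
Leg 4: 786 ns is already measured in the laboratory frame.
Total: 12.70 + 1.378×10⁴ + 563.0 + 786.0 ns.

Δt = 1.51×10⁴ ns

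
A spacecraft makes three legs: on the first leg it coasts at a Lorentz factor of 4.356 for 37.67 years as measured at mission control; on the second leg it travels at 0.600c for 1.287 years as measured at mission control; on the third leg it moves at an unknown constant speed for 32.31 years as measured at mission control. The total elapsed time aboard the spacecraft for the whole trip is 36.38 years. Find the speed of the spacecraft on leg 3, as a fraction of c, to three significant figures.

Leg 1: γ = 4.356; τ_1 = 37.67/4.356 = 8.648 years.
Leg 2: γ = 1/√(1 − 0.600²) = 5/4 = 1.250; τ_2 = 1.287/1.250 = 1.030 years.
Leg 3: speed unknown; τ_3 = 32.31/γ_3.
Total proper time: 8.648 + 1.030 + τ_3 = 36.38, so τ_3 = 36.38 − 9.677 = 26.70 years.
γ_3 = 32.31/26.70 = 1.210; β = √(1 − 1/γ²) = √0.3170.

β = 0.563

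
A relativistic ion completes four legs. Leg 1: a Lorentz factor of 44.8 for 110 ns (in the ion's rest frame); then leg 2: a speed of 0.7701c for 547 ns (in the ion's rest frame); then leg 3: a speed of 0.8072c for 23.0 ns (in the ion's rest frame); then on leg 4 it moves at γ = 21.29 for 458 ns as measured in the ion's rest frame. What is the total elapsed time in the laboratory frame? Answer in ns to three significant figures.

Δt = 1.56×10⁴ ns

Leg 1: γ = 44.8; Δt_1 = 44.80 × 110 = 4928 ns.
Leg 2: γ = 1/√(1 − 0.7701²) = 1/√0.4069 = 1.568; Δt_2 = 1.568 × 547 = 857.5 ns.
Leg 3: γ = 1/√(1 − 0.8072²) = 1/√0.3484 = 1.694; Δt_3 = 1.694 × 23.0 = 38.96 ns.
Leg 4: γ = 21.29; Δt_4 = 21.29 × 458 = 9751 ns.
Total: 4928 + 857.5 + 38.96 + 9751 ns.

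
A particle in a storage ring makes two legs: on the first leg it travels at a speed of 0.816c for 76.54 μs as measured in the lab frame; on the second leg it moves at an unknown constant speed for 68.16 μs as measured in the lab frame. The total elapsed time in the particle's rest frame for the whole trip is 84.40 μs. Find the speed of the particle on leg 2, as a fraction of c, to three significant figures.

β = 0.808

Leg 1: γ = 1/√(1 − 0.816²) = 1/√0.3341 = 1.730; τ_1 = 76.54/1.730 = 44.24 μs.
Leg 2: speed unknown; τ_2 = 68.16/γ_2.
Total proper time: 44.24 + τ_2 = 84.40, so τ_2 = 84.40 − 44.24 = 40.16 μs.
γ_2 = 68.16/40.16 = 1.697; β = √(1 − 1/γ²) = √0.6529.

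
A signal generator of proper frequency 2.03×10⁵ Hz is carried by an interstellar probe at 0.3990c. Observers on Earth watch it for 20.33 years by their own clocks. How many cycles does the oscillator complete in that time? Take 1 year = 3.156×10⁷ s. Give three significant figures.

γ = 1/√(1 − 0.3990²) = 1/√0.8408 = 1.091
During 20.33 years of lab time, the oscillator's proper time advances by τ = Δt/γ = 20.33/1.091 = 18.64 years = 5.883×10⁸ s.
N = f × τ = 2.03×10⁵ × 5.883×10⁸ = 1.194×10¹⁴.

N = 1.19×10¹⁴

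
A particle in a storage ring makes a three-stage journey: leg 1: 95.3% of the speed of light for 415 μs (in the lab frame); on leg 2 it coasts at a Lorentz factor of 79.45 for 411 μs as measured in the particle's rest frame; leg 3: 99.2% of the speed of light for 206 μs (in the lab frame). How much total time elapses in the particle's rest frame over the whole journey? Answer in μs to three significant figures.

Leg 1: β = 0.953; γ = 1/√(1 − 0.953²) = 1/√0.09179 = 3.301; τ_1 = 415/3.301 = 125.7 μs.
Leg 2: 411 μs is already measured in the particle's rest frame.
Leg 3: β = 0.992; γ = 1/√(1 − 0.992²) = 1/√0.01594 = 7.922; τ_3 = 206/7.922 = 26.01 μs.
Total: 125.7 + 411.0 + 26.01 μs.

τ = 563 μs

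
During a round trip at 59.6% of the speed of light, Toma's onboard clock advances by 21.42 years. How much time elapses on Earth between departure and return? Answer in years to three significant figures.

Δt = 26.7 years

β = 0.596; γ = 1/√(1 − 0.596²) = 1/√0.6448 = 1.245
Earth-frame duration is the dilated interval: Δt = γτ = 1.245 × 21.42 years.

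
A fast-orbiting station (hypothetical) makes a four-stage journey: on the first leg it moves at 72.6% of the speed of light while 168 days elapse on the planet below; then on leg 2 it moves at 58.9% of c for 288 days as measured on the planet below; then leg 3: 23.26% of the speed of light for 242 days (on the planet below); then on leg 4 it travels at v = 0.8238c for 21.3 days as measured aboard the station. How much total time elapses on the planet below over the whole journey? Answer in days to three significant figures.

Δt = 736 days

Leg 1: 168 days is already measured on the planet below.
Leg 2: 288 days is already measured on the planet below.
Leg 3: 242 days is already measured on the planet below.
Leg 4: γ = 1/√(1 − 0.8238²) = 1/√0.3214 = 1.764; Δt_4 = 1.764 × 21.3 = 37.57 days.
Total: 168.0 + 288.0 + 242.0 + 37.57 days.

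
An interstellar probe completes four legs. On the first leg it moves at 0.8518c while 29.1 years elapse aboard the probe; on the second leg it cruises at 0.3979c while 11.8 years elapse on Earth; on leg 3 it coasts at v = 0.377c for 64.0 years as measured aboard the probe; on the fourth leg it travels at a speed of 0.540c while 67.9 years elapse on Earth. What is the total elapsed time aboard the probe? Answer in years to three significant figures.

Leg 1: 29.1 years is already measured aboard the probe.
Leg 2: γ = 1/√(1 − 0.3979²) = 1/√0.8417 = 1.090; τ_2 = 11.8/1.090 = 10.83 years.
Leg 3: 64.0 years is already measured aboard the probe.
Leg 4: γ = 1/√(1 − 0.540²) = 1/√0.7084 = 1.188; τ_4 = 67.9/1.188 = 57.15 years.
Total: 29.10 + 10.83 + 64.00 + 57.15 years.

τ = 161 years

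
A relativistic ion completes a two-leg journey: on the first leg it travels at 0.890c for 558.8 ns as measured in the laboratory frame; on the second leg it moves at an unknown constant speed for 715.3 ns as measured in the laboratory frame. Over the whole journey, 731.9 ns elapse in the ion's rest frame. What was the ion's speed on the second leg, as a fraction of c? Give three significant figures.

β = 0.745

Leg 1: γ = 1/√(1 − 0.890²) = 1/√0.2079 = 2.193; τ_1 = 558.8/2.193 = 254.8 ns.
Leg 2: speed unknown; τ_2 = 715.3/γ_2.
Total proper time: 254.8 + τ_2 = 731.9, so τ_2 = 731.9 − 254.8 = 477.1 ns.
γ_2 = 715.3/477.1 = 1.499; β = √(1 − 1/γ²) = √0.5551.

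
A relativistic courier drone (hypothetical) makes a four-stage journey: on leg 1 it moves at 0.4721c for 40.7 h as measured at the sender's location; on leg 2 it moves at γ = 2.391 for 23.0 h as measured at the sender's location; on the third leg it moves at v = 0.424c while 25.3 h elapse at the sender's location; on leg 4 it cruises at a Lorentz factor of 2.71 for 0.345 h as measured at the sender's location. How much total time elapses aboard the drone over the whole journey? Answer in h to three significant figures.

τ = 68.5 h

Leg 1: γ = 1/√(1 − 0.4721²) = 1/√0.7771 = 1.134; τ_1 = 40.7/1.134 = 35.88 h.
Leg 2: γ = 2.391; τ_2 = 23.0/2.391 = 9.619 h.
Leg 3: γ = 1/√(1 − 0.424²) = 1/√0.8202 = 1.104; τ_3 = 25.3/1.104 = 22.91 h.
Leg 4: γ = 2.71; τ_4 = 0.345/2.710 = 0.1273 h.
Total: 35.88 + 9.619 + 22.91 + 0.1273 h.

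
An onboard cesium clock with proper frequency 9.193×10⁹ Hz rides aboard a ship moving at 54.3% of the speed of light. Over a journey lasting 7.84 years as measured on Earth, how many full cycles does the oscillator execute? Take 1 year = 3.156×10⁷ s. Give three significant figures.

β = 0.543; γ = 1/√(1 − 0.543²) = 1/√0.7052 = 1.191
The oscillator's own cycle count is N = f × τ where τ is the proper time on the ship. τ = Δt/γ = 7.84/1.191 = 6.584 years = 2.078×10⁸ s.
N = 9.193×10⁹ × 2.078×10⁸ = 1.910×10¹⁸.

N = 1.91×10¹⁸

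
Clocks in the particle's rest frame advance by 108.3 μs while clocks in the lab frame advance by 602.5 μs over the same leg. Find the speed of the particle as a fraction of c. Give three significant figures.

β = 0.984

The proper time is measured in the particle's rest frame (both events occur at the particle's location); Δt is measured in the lab frame. γ = Δt/τ = 602.5/108.3 = 5.563.
β = √(1 − 1/γ²) = √(1 − 0.03231) = √0.9677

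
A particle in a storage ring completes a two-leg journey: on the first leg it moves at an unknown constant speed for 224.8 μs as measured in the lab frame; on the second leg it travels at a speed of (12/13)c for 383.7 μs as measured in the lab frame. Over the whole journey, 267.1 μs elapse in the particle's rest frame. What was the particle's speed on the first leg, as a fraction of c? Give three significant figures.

β = 0.847

Leg 1: speed unknown; τ_1 = 224.8/γ_1.
Leg 2: γ = 1/√(1 − (12/13)²) = 13/5 = 2.600; τ_2 = 383.7/2.600 = 147.6 μs.
Total proper time: τ_1 + 147.6 = 267.1, so τ_1 = 267.1 − 147.6 = 119.5 μs.
γ_1 = 224.8/119.5 = 1.881; β = √(1 − 1/γ²) = √0.7173.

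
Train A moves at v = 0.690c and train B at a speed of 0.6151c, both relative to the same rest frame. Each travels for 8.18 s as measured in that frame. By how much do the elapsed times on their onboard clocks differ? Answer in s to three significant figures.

A: γ = 1/√(1 − 0.690²) = 1/√0.5239 = 1.382; τ_A = 8.18/1.382 = 5.921 s.
B: γ = 1/√(1 − 0.6151²) = 1/√0.6217 = 1.268; τ_B = 8.18/1.268 = 6.450 s.

|τ_A − τ_B| = 0.529 s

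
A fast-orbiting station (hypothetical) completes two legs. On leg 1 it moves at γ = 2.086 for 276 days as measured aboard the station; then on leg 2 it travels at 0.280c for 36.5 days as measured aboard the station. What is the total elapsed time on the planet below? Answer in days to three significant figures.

Leg 1: γ = 2.086; Δt_1 = 2.086 × 276 = 575.7 days.
Leg 2: γ = 1/√(1 − 0.280²) = 25/24 ≈ 1.042; Δt_2 = 1.042 × 36.5 = 38.02 days.
Total: 575.7 + 38.02 days.

Δt = 614 days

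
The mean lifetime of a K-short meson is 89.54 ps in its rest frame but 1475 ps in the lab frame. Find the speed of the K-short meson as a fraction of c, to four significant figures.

β = 0.9982

γ = Δt/τ₀ = 1475/89.54 = 16.47
β = √(1 − 1/γ²) = √(1 − 0.003685) = √0.9963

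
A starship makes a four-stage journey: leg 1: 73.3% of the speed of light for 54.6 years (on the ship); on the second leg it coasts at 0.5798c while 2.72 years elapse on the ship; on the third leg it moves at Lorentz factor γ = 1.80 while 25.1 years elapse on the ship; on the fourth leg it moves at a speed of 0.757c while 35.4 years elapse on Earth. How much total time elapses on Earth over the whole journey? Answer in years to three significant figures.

Δt = 164 years

Leg 1: β = 0.733; γ = 1/√(1 − 0.733²) = 1/√0.4627 = 1.470; Δt_1 = 1.470 × 54.6 = 80.27 years.
Leg 2: γ = 1/√(1 − 0.5798²) = 1/√0.6638 = 1.227; Δt_2 = 1.227 × 2.72 = 3.338 years.
Leg 3: γ = 1.80; Δt_3 = 1.800 × 25.1 = 45.18 years.
Leg 4: 35.4 years is already measured on Earth.
Total: 80.27 + 3.338 + 45.18 + 35.40 years.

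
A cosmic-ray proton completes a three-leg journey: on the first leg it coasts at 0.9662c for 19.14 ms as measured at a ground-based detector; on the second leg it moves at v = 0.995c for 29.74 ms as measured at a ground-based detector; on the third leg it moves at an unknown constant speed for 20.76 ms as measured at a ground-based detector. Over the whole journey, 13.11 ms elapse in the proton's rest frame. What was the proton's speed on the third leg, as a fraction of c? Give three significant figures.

β = 0.968

Leg 1: γ = 1/√(1 − 0.9662²) = 1/√0.06646 = 3.879; τ_1 = 19.14/3.879 = 4.934 ms.
Leg 2: γ = 1/√(1 − 0.995²) = 1/√0.009975 = 10.01; τ_2 = 29.74/10.01 = 2.970 ms.
Leg 3: speed unknown; τ_3 = 20.76/γ_3.
Total proper time: 4.934 + 2.970 + τ_3 = 13.11, so τ_3 = 13.11 − 7.904 = 5.206 ms.
γ_3 = 20.76/5.206 = 3.988; β = √(1 − 1/γ²) = √0.9371.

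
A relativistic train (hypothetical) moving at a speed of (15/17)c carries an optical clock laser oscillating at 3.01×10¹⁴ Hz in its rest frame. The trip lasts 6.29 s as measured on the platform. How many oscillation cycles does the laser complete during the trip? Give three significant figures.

N = 8.91×10¹⁴

γ = 1/√(1 − (15/17)²) = 17/8 = 2.125
The oscillator's own cycle count is N = f × τ where τ is the proper time on the train. τ = Δt/γ = 6.29/2.125 = 2.960 s = 2.960×10⁰ s.
N = 3.01×10¹⁴ × 2.960×10⁰ = 8.910×10¹⁴.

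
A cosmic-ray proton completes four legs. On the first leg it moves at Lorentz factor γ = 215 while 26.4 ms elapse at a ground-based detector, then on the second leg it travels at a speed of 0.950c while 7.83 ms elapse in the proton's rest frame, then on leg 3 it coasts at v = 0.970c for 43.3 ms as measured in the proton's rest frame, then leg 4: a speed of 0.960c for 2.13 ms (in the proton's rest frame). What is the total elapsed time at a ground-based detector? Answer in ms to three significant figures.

Δt = 237 ms

Leg 1: 26.4 ms is already measured at a ground-based detector.
Leg 2: γ = 1/√(1 − 0.950²) = 1/√0.09750 = 3.203; Δt_2 = 3.203 × 7.83 = 25.08 ms.
Leg 3: γ = 1/√(1 − 0.970²) = 1/√0.05910 = 4.113; Δt_3 = 4.113 × 43.3 = 178.1 ms.
Leg 4: γ = 1/√(1 − 0.960²) = 1/√0.07840 = 3.571; Δt_4 = 3.571 × 2.13 = 7.607 ms.
Total: 26.40 + 25.08 + 178.1 + 7.607 ms.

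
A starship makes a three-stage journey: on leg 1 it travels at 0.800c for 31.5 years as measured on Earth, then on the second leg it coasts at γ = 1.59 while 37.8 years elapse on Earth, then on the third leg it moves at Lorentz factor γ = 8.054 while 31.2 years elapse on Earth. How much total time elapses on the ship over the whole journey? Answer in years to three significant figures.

Leg 1: γ = 1/√(1 − 0.800²) = 5/3 ≈ 1.667; τ_1 = 31.5/1.667 = 18.90 years.
Leg 2: γ = 1.59; τ_2 = 37.8/1.590 = 23.77 years.
Leg 3: γ = 8.054; τ_3 = 31.2/8.054 = 3.874 years.
Total: 18.90 + 23.77 + 3.874 years.

τ = 46.5 years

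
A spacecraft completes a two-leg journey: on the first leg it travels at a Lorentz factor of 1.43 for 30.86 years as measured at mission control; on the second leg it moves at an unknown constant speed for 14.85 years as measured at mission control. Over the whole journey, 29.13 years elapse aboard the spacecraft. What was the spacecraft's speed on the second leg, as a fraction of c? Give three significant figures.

Leg 1: γ = 1.43; τ_1 = 30.86/1.430 = 21.58 years.
Leg 2: speed unknown; τ_2 = 14.85/γ_2.
Total proper time: 21.58 + τ_2 = 29.13, so τ_2 = 29.13 − 21.58 = 7.550 years.
γ_2 = 14.85/7.550 = 1.967; β = √(1 − 1/γ²) = √0.7415.

β = 0.861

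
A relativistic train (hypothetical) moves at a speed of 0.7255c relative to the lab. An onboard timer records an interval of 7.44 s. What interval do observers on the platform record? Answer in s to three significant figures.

γ = 1/√(1 − 0.7255²) = 1/√0.4736 = 1.453
The interval measured on the train is the proper time (both events occur at the same place in that frame); the lab-frame interval is Δt = γτ = 1.453 × 7.44 s.

Δt = 10.8 s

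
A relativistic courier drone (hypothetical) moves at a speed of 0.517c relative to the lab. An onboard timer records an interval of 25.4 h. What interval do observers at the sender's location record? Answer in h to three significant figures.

γ = 1/√(1 − 0.517²) = 1/√0.7327 = 1.168
The interval measured aboard the drone is the proper time (both events occur at the same place in that frame); the lab-frame interval is Δt = γτ = 1.168 × 25.4 h.

Δt = 29.7 h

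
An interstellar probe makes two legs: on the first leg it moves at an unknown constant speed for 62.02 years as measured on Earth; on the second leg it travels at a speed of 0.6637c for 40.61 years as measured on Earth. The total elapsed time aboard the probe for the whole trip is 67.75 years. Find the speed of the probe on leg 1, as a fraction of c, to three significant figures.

Leg 1: speed unknown; τ_1 = 62.02/γ_1.
Leg 2: γ = 1/√(1 − 0.6637²) = 1/√0.5595 = 1.337; τ_2 = 40.61/1.337 = 30.38 years.
Total proper time: τ_1 + 30.38 = 67.75, so τ_1 = 67.75 − 30.38 = 37.37 years.
γ_1 = 62.02/37.37 = 1.659; β = √(1 − 1/γ²) = √0.6369.

β = 0.798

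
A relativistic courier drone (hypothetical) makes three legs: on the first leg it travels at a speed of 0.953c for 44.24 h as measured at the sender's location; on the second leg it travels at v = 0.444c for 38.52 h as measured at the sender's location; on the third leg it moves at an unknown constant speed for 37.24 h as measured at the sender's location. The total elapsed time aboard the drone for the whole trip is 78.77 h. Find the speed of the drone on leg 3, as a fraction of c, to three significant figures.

β = 0.560

Leg 1: γ = 1/√(1 − 0.953²) = 1/√0.09179 = 3.301; τ_1 = 44.24/3.301 = 13.40 h.
Leg 2: γ = 1/√(1 − 0.444²) = 1/√0.8029 = 1.116; τ_2 = 38.52/1.116 = 34.51 h.
Leg 3: speed unknown; τ_3 = 37.24/γ_3.
Total proper time: 13.40 + 34.51 + τ_3 = 78.77, so τ_3 = 78.77 − 47.92 = 30.85 h.
γ_3 = 37.24/30.85 = 1.207; β = √(1 − 1/γ²) = √0.3137.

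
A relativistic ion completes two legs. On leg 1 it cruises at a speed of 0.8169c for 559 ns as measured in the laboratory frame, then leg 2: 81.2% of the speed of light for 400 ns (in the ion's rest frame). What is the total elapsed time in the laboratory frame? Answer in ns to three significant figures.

Leg 1: 559 ns is already measured in the laboratory frame.
Leg 2: β = 0.812; γ = 1/√(1 − 0.812²) = 1/√0.3407 = 1.713; Δt_2 = 1.713 × 400 = 685.3 ns.
Total: 559.0 + 685.3 ns.

Δt = 1240 ns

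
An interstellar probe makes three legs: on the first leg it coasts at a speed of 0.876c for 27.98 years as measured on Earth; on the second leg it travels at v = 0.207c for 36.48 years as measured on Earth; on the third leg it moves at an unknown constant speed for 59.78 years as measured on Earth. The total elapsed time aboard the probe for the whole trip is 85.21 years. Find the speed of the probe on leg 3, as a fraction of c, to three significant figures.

Leg 1: γ = 1/√(1 − 0.876²) = 1/√0.2326 = 2.073; τ_1 = 27.98/2.073 = 13.50 years.
Leg 2: γ = 1/√(1 − 0.207²) = 1/√0.9572 = 1.022; τ_2 = 36.48/1.022 = 35.69 years.
Leg 3: speed unknown; τ_3 = 59.78/γ_3.
Total proper time: 13.50 + 35.69 + τ_3 = 85.21, so τ_3 = 85.21 − 49.18 = 36.03 years.
γ_3 = 59.78/36.03 = 1.659; β = √(1 − 1/γ²) = √0.6368.

β = 0.798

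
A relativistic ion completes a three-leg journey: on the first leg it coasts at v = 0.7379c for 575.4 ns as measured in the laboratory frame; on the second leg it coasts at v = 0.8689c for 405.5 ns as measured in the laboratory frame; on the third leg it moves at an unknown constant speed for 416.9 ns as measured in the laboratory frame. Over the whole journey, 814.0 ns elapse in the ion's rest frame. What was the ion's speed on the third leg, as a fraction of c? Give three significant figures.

Leg 1: γ = 1/√(1 − 0.7379²) = 1/√0.4555 = 1.482; τ_1 = 575.4/1.482 = 388.3 ns.
Leg 2: γ = 1/√(1 − 0.8689²) = 1/√0.2450 = 2.020; τ_2 = 405.5/2.020 = 200.7 ns.
Leg 3: speed unknown; τ_3 = 416.9/γ_3.
Total proper time: 388.3 + 200.7 + τ_3 = 814.0, so τ_3 = 814.0 − 589.1 = 224.9 ns.
γ_3 = 416.9/224.9 = 1.853; β = √(1 − 1/γ²) = √0.7089.

β = 0.842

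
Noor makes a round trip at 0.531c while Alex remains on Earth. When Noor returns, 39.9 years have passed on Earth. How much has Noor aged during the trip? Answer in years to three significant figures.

τ = 33.8 years

γ = 1/√(1 − 0.531²) = 1/√0.7180 = 1.180
Noor's clock measures proper time along the trip: τ = Δt/γ = 39.9/1.180 years.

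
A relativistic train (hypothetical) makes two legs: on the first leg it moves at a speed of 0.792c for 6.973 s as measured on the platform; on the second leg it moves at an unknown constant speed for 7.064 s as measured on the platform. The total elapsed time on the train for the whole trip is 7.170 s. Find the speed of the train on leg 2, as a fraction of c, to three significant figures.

β = 0.911

Leg 1: γ = 1/√(1 − 0.792²) = 1/√0.3727 = 1.638; τ_1 = 6.973/1.638 = 4.257 s.
Leg 2: speed unknown; τ_2 = 7.064/γ_2.
Total proper time: 4.257 + τ_2 = 7.170, so τ_2 = 7.170 − 4.257 = 2.913 s.
γ_2 = 7.064/2.913 = 2.425; β = √(1 − 1/γ²) = √0.8300.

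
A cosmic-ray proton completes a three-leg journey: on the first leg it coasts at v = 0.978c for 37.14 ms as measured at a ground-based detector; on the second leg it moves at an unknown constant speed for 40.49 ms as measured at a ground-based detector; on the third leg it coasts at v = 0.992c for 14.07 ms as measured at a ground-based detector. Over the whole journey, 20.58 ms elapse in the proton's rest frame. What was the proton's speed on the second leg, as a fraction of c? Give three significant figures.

Leg 1: γ = 1/√(1 − 0.978²) = 1/√0.04352 = 4.794; τ_1 = 37.14/4.794 = 7.748 ms.
Leg 2: speed unknown; τ_2 = 40.49/γ_2.
Leg 3: γ = 1/√(1 − 0.992²) = 1/√0.01594 = 7.922; τ_3 = 14.07/7.922 = 1.776 ms.
Total proper time: 7.748 + τ_2 + 1.776 = 20.58, so τ_2 = 20.58 − 9.524 = 11.06 ms.
γ_2 = 40.49/11.06 = 3.662; β = √(1 − 1/γ²) = √0.9254.

β = 0.962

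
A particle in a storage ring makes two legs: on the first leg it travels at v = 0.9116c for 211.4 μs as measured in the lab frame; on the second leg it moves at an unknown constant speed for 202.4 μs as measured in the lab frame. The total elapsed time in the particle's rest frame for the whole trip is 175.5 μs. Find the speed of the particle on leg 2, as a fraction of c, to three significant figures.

β = 0.899

Leg 1: γ = 1/√(1 − 0.9116²) = 1/√0.1690 = 2.433; τ_1 = 211.4/2.433 = 86.90 μs.
Leg 2: speed unknown; τ_2 = 202.4/γ_2.
Total proper time: 86.90 + τ_2 = 175.5, so τ_2 = 175.5 − 86.90 = 88.60 μs.
γ_2 = 202.4/88.60 = 2.284; β = √(1 − 1/γ²) = √0.8084.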